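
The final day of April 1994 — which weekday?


April 1994 has 30 days
Anchor: Jan 1, 1994. With p = 1994 - 1 = 1993: (p + p//4 - p//100 + p//400) mod 7 = (1993 + 498 - 19 + 4) mod 7 = 2476 mod 7 = 5 -> Saturday (Mon=0 ... Sun=6)
Days before April (Jan-Mar): 90; April 1 index = (5 + 90) mod 7 = 4 -> Friday
Last day offset: 30 - 1 = 29 days
Weekday index = (4 + 29) mod 7 = 5

Saturday, April 30


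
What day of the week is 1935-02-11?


Date: February 11, 1935
Anchor: Jan 1, 1935. With p = 1935 - 1 = 1934: (p + p//4 - p//100 + p//400) mod 7 = (1934 + 483 - 19 + 4) mod 7 = 2402 mod 7 = 1 -> Tuesday (Mon=0 ... Sun=6)
Days before February (Jan): 31; offset = 31 + 11 - 1 = 41
Weekday index = (1 + 41) mod 7 = 0

Day of the week: Monday


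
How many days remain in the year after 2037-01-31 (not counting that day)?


Day of year: 31 of 365
Remaining = 365 - 31

334 days


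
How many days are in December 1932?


December 1932

31 days


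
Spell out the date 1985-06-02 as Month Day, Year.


ISO 1985-06-02 parses as year=1985, month=06, day=02
Month 6 -> June

June 2, 1985


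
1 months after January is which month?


January is month 1
1 + 1 = 2

February


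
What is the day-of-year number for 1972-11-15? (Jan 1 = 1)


Date: November 15, 1972
Days in months 1 through 10: 305
Plus 15 days in November

Day of year: 320


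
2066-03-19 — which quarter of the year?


Month: March (month 3)
Q1: Jan-Mar, Q2: Apr-Jun, Q3: Jul-Sep, Q4: Oct-Dec

Q1


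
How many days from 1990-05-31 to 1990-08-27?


From 1990-05-31 to 1990-08-27
1990-05-31: days before May = 31 + 28 + 31 + 30 = 120 (1990 is not a leap year); day of year = 120 + 31 = 151
1990-08-27: days before August = 31 + 28 + 31 + 30 + 31 + 30 + 31 = 212 (1990 is not a leap year); day of year = 212 + 27 = 239
Same year: 239 - 151 = 88

88 days


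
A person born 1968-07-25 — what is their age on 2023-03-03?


Birth: 1968-07-25
Reference: 2023-03-03
Year difference: 2023 - 1968 = 55
Birthday not yet reached in 2023, subtract 1

54 years old


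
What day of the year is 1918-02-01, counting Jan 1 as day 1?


Date: February 1, 1918
Days in months 1 through 1: 31
Plus 1 days in February

Day of year: 32


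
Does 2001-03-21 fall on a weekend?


Anchor: Jan 1, 2001. With p = 2001 - 1 = 2000: (p + p//4 - p//100 + p//400) mod 7 = (2000 + 500 - 20 + 5) mod 7 = 2485 mod 7 = 0 -> Monday (Mon=0 ... Sun=6)
Day of year: 80; offset = 79
Weekday index = (0 + 79) mod 7 = 2 -> Wednesday
Weekend days: Saturday, Sunday

No


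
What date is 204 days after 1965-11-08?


Start: 1965-11-08, add 204 days
November 1965 has 30 days: 30 - 8 = 22 days to November 30 -> 182 left
December 1965 has 31 days -> 151 left
January 1966 has 31 days -> 120 left
February 1966 has 28 days -> 92 left
March 1966 has 31 days -> 61 left
April 1966 has 30 days -> 31 left
May 1966: 31 <= 31 -> lands on May 31

Result: 1966-05-31


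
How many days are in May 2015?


May 2015

31 days


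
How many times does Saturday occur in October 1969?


October 1969 has 31 days
Anchor: Jan 1, 1969. With p = 1969 - 1 = 1968: (p + p//4 - p//100 + p//400) mod 7 = (1968 + 492 - 19 + 4) mod 7 = 2445 mod 7 = 2 -> Wednesday (Mon=0 ... Sun=6)
Days before October (Jan-Sep): 273; October 1 index = (2 + 273) mod 7 = 2 -> Wednesday
First Saturday is October 4
Saturdays: 4, 11, 18, 25

4 Saturdays


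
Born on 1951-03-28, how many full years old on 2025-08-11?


Birth: 1951-03-28
Reference: 2025-08-11
Year difference: 2025 - 1951 = 74

74 years old


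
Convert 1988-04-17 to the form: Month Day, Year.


ISO 1988-04-17 parses as year=1988, month=04, day=17
Month 4 -> April

April 17, 1988


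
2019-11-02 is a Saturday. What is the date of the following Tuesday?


Current: Saturday
Target: Tuesday
Days ahead: 3

Next Tuesday: 2019-11-05


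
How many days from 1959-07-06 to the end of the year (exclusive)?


Day of year: 187 of 365
Remaining = 365 - 187

178 days


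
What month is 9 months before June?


June is month 6
6 - 9 = -3; wrap: -3 + 12 = 9

September


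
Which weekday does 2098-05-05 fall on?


Date: May 5, 2098
Anchor: Jan 1, 2098. With p = 2098 - 1 = 2097: (p + p//4 - p//100 + p//400) mod 7 = (2097 + 524 - 20 + 5) mod 7 = 2606 mod 7 = 2 -> Wednesday (Mon=0 ... Sun=6)
Days before May (Jan-Apr): 120; offset = 120 + 5 - 1 = 124
Weekday index = (2 + 124) mod 7 = 0

Day of the week: Monday


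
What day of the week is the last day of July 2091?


July 2091 has 31 days
Anchor: Jan 1, 2091. With p = 2091 - 1 = 2090: (p + p//4 - p//100 + p//400) mod 7 = (2090 + 522 - 20 + 5) mod 7 = 2597 mod 7 = 0 -> Monday (Mon=0 ... Sun=6)
Days before July (Jan-Jun): 181; July 1 index = (0 + 181) mod 7 = 6 -> Sunday
Last day offset: 31 - 1 = 30 days
Weekday index = (6 + 30) mod 7 = 1

Tuesday, July 31


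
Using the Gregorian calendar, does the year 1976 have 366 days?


Gregorian leap year rule: divisible by 4, but not by 100, unless also by 400.
1976 is divisible by 4 but not 100 -> leap year

Yes


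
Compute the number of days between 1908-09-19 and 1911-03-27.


From 1908-09-19 to 1911-03-27
1908-09-19: days before September = 31 + 29 + 31 + 30 + 31 + 30 + 31 + 31 = 244 (1908 is a leap year); day of year = 244 + 19 = 263
1911-03-27: days before March = 31 + 28 = 59 (1911 is not a leap year); day of year = 59 + 27 = 86
Rest of 1908: 366 - 263 = 103
Full years 1909 (365), 1910 (365): 730
Total = 103 + 730 + 86 = 919

919 days


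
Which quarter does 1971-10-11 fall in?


Month: October (month 10)
Q1: Jan-Mar, Q2: Apr-Jun, Q3: Jul-Sep, Q4: Oct-Dec

Q4


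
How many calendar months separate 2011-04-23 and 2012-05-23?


From April 2011 to May 2012
1 year * 12 = 12 months, plus 1 month = 13

13 months


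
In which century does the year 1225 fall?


Century = (year - 1) // 100 + 1
= (1225 - 1) // 100 + 1
= 1224 // 100 + 1
= 12 + 1

13th century


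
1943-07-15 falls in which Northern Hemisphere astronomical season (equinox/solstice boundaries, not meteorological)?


Date: July 15
Astronomical Summer (approx.; exact equinox/solstice day varies by year): June 21 to September 21
July 15 falls within the Summer window

Summer


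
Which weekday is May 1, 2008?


Target: May 1, 2008
Anchor: Jan 1, 2008. With p = 2008 - 1 = 2007: (p + p//4 - p//100 + p//400) mod 7 = (2007 + 501 - 20 + 5) mod 7 = 2493 mod 7 = 1 -> Tuesday (Mon=0 ... Sun=6)
Days before May (Jan-Apr): 121 days
Weekday index = (1 + 121) mod 7 = 3

Thursday


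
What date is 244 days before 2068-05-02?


Start: 2068-05-02, subtract 244 days
Back 2 days from May 2 reaches April 30, 2068 -> 242 left
April 2068 has 30 days -> back to March 31, 2068 -> 212 left
March 2068 has 31 days -> back to February 29, 2068 -> 181 left
February 2068 has 29 days -> back to January 31, 2068 -> 152 left
January 2068 has 31 days -> back to December 31, 2067 -> 121 left
December 2067 has 31 days -> back to November 30, 2067 -> 90 left
November 2067 has 30 days -> back to October 31, 2067 -> 60 left
October 2067 has 31 days -> back to September 30, 2067 -> 29 left
September 2067: 30 - 29 = 1 -> lands on September 1

Result: 2067-09-01


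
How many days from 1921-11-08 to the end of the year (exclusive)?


Day of year: 312 of 365
Remaining = 365 - 312

53 days


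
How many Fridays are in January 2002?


January 2002 has 31 days
Anchor: Jan 1, 2002. With p = 2002 - 1 = 2001: (p + p//4 - p//100 + p//400) mod 7 = (2001 + 500 - 20 + 5) mod 7 = 2486 mod 7 = 1 -> Tuesday (Mon=0 ... Sun=6)
January 1 is the anchor itself -> Tuesday
First Friday is January 4
Fridays: 4, 11, 18, 25

4 Fridays


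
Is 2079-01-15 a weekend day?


Anchor: Jan 1, 2079. With p = 2079 - 1 = 2078: (p + p//4 - p//100 + p//400) mod 7 = (2078 + 519 - 20 + 5) mod 7 = 2582 mod 7 = 6 -> Sunday (Mon=0 ... Sun=6)
Day of year: 15; offset = 14
Weekday index = (6 + 14) mod 7 = 6 -> Sunday
Weekend days: Saturday, Sunday

Yes


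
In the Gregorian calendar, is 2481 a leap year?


Gregorian leap year rule: divisible by 4, but not by 100, unless also by 400.
2481 is not divisible by 4 -> not a leap year

No


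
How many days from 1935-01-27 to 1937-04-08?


From 1935-01-27 to 1937-04-08
1935-01-27: day of year = 27
1937-04-08: days before April = 31 + 28 + 31 = 90 (1937 is not a leap year); day of year = 90 + 8 = 98
Rest of 1935: 365 - 27 = 338
Full years 1936 (366): 366
Total = 338 + 366 + 98 = 802

802 days


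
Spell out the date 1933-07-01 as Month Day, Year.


ISO 1933-07-01 parses as year=1933, month=07, day=01
Month 7 -> July

July 1, 1933


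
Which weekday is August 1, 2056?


Target: August 1, 2056
Anchor: Jan 1, 2056. With p = 2056 - 1 = 2055: (p + p//4 - p//100 + p//400) mod 7 = (2055 + 513 - 20 + 5) mod 7 = 2553 mod 7 = 5 -> Saturday (Mon=0 ... Sun=6)
Days before August (Jan-Jul): 213 days
Weekday index = (5 + 213) mod 7 = 1

Tuesday


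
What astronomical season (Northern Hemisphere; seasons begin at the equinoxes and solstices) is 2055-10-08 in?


Date: October 8
Astronomical Autumn (approx.; exact equinox/solstice day varies by year): September 22 to December 20
October 8 falls within the Autumn window

Autumn


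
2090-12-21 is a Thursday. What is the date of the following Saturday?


Current: Thursday
Target: Saturday
Days ahead: 2

Next Saturday: 2090-12-23


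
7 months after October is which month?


October is month 10
10 + 7 = 17; wrap: 17 - 12 = 5

May


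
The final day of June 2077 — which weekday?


June 2077 has 30 days
Anchor: Jan 1, 2077. With p = 2077 - 1 = 2076: (p + p//4 - p//100 + p//400) mod 7 = (2076 + 519 - 20 + 5) mod 7 = 2580 mod 7 = 4 -> Friday (Mon=0 ... Sun=6)
Days before June (Jan-May): 151; June 1 index = (4 + 151) mod 7 = 1 -> Tuesday
Last day offset: 30 - 1 = 29 days
Weekday index = (1 + 29) mod 7 = 2

Wednesday, June 30


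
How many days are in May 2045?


May 2045

31 days


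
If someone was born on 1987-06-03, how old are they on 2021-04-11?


Birth: 1987-06-03
Reference: 2021-04-11
Year difference: 2021 - 1987 = 34
Birthday not yet reached in 2021, subtract 1

33 years old


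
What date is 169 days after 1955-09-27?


Start: 1955-09-27, add 169 days
September 1955 has 30 days: 30 - 27 = 3 days to September 30 -> 166 left
October 1955 has 31 days -> 135 left
November 1955 has 30 days -> 105 left
December 1955 has 31 days -> 74 left
January 1956 has 31 days -> 43 left
February 1956 has 29 days -> 14 left
March 1956: 14 <= 31 -> lands on March 14

Result: 1956-03-14


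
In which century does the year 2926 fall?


Century = (year - 1) // 100 + 1
= (2926 - 1) // 100 + 1
= 2925 // 100 + 1
= 29 + 1

30th century


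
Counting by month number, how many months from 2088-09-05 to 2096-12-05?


From September 2088 to December 2096
8 years * 12 = 96 months, plus 3 months = 99

99 months


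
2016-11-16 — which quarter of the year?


Month: November (month 11)
Q1: Jan-Mar, Q2: Apr-Jun, Q3: Jul-Sep, Q4: Oct-Dec

Q4


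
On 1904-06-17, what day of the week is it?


Date: June 17, 1904
Anchor: Jan 1, 1904. With p = 1904 - 1 = 1903: (p + p//4 - p//100 + p//400) mod 7 = (1903 + 475 - 19 + 4) mod 7 = 2363 mod 7 = 4 -> Friday (Mon=0 ... Sun=6)
Days before June (Jan-May): 152; offset = 152 + 17 - 1 = 168
Weekday index = (4 + 168) mod 7 = 4

Day of the week: Friday


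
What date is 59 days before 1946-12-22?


Start: 1946-12-22, subtract 59 days
Back 22 days from December 22 reaches November 30, 1946 -> 37 left
November 1946 has 30 days -> back to October 31, 1946 -> 7 left
October 1946: 31 - 7 = 24 -> lands on October 24

Result: 1946-10-24


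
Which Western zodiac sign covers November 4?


Date: November 4
Conventional tropical zodiac dates: Scorpio from October 23 onward; Sagittarius starts November 22
November 4 falls within the Scorpio range

Scorpio


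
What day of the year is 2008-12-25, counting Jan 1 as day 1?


Date: December 25, 2008
Days in months 1 through 11: 335
Plus 25 days in December

Day of year: 360


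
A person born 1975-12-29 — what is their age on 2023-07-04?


Birth: 1975-12-29
Reference: 2023-07-04
Year difference: 2023 - 1975 = 48
Birthday not yet reached in 2023, subtract 1

47 years old


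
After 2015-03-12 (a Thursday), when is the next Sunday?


Current: Thursday
Target: Sunday
Days ahead: 3

Next Sunday: 2015-03-15


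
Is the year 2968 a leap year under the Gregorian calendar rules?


Gregorian leap year rule: divisible by 4, but not by 100, unless also by 400.
2968 is divisible by 4 but not 100 -> leap year

Yes


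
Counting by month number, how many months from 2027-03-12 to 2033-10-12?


From March 2027 to October 2033
6 years * 12 = 72 months, plus 7 months = 79

79 months


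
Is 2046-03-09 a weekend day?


Anchor: Jan 1, 2046. With p = 2046 - 1 = 2045: (p + p//4 - p//100 + p//400) mod 7 = (2045 + 511 - 20 + 5) mod 7 = 2541 mod 7 = 0 -> Monday (Mon=0 ... Sun=6)
Day of year: 68; offset = 67
Weekday index = (0 + 67) mod 7 = 4 -> Friday
Weekend days: Saturday, Sunday

No


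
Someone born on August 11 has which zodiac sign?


Date: August 11
Conventional tropical zodiac dates: Leo from July 23 onward; Virgo starts August 23
August 11 falls within the Leo range

Leo


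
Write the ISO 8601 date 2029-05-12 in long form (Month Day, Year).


ISO 2029-05-12 parses as year=2029, month=05, day=12
Month 5 -> May

May 12, 2029


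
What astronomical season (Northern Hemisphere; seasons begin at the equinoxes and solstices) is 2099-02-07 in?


Date: February 7
Astronomical Winter (approx.; exact equinox/solstice day varies by year): December 21 to March 19
February 7 falls within the Winter window

Winter


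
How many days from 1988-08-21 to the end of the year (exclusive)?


Day of year: 234 of 366
Remaining = 366 - 234

132 days


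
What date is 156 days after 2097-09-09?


Start: 2097-09-09, add 156 days
September 2097 has 30 days: 30 - 9 = 21 days to September 30 -> 135 left
October 2097 has 31 days -> 104 left
November 2097 has 30 days -> 74 left
December 2097 has 31 days -> 43 left
January 2098 has 31 days -> 12 left
February 2098: 12 <= 28 -> lands on February 12

Result: 2098-02-12


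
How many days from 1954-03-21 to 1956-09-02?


From 1954-03-21 to 1956-09-02
1954-03-21: days before March = 31 + 28 = 59 (1954 is not a leap year); day of year = 59 + 21 = 80
1956-09-02: days before September = 31 + 29 + 31 + 30 + 31 + 30 + 31 + 31 = 244 (1956 is a leap year); day of year = 244 + 2 = 246
Rest of 1954: 365 - 80 = 285
Full years 1955 (365): 365
Total = 285 + 365 + 246 = 896

896 days


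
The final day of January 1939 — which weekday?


January 1939 has 31 days
Anchor: Jan 1, 1939. With p = 1939 - 1 = 1938: (p + p//4 - p//100 + p//400) mod 7 = (1938 + 484 - 19 + 4) mod 7 = 2407 mod 7 = 6 -> Sunday (Mon=0 ... Sun=6)
January 1 is the anchor itself -> Sunday
Last day offset: 31 - 1 = 30 days
Weekday index = (6 + 30) mod 7 = 1

Tuesday, January 31


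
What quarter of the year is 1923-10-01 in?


Month: October (month 10)
Q1: Jan-Mar, Q2: Apr-Jun, Q3: Jul-Sep, Q4: Oct-Dec

Q4


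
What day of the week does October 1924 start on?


Target: October 1, 1924
Anchor: Jan 1, 1924. With p = 1924 - 1 = 1923: (p + p//4 - p//100 + p//400) mod 7 = (1923 + 480 - 19 + 4) mod 7 = 2388 mod 7 = 1 -> Tuesday (Mon=0 ... Sun=6)
Days before October (Jan-Sep): 274 days
Weekday index = (1 + 274) mod 7 = 2

Wednesday


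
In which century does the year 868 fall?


Century = (year - 1) // 100 + 1
= (868 - 1) // 100 + 1
= 867 // 100 + 1
= 8 + 1

9th century


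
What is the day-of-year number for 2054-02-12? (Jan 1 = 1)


Date: February 12, 2054
Days in months 1 through 1: 31
Plus 12 days in February

Day of year: 43


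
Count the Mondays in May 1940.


May 1940 has 31 days
Anchor: Jan 1, 1940. With p = 1940 - 1 = 1939: (p + p//4 - p//100 + p//400) mod 7 = (1939 + 484 - 19 + 4) mod 7 = 2408 mod 7 = 0 -> Monday (Mon=0 ... Sun=6)
Days before May (Jan-Apr): 121; May 1 index = (0 + 121) mod 7 = 2 -> Wednesday
First Monday is May 6
Mondays: 6, 13, 20, 27

4 Mondays


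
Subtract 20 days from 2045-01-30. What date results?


Start: 2045-01-30, subtract 20 days
30 - 20 = 10 stays within January 2045

Result: 2045-01-10


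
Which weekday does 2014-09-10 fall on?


Date: September 10, 2014
Anchor: Jan 1, 2014. With p = 2014 - 1 = 2013: (p + p//4 - p//100 + p//400) mod 7 = (2013 + 503 - 20 + 5) mod 7 = 2501 mod 7 = 2 -> Wednesday (Mon=0 ... Sun=6)
Days before September (Jan-Aug): 243; offset = 243 + 10 - 1 = 252
Weekday index = (2 + 252) mod 7 = 2

Day of the week: Wednesday


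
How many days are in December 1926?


December 1926

31 days


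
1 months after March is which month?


March is month 3
3 + 1 = 4

April


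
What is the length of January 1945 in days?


January 1945

31 days


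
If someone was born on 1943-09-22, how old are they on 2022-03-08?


Birth: 1943-09-22
Reference: 2022-03-08
Year difference: 2022 - 1943 = 79
Birthday not yet reached in 2022, subtract 1

78 years old


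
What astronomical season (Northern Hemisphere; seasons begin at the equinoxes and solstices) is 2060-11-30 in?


Date: November 30
Astronomical Autumn (approx.; exact equinox/solstice day varies by year): September 22 to December 20
November 30 falls within the Autumn window

Autumn


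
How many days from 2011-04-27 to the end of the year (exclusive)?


Day of year: 117 of 365
Remaining = 365 - 117

248 days


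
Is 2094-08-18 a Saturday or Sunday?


Anchor: Jan 1, 2094. With p = 2094 - 1 = 2093: (p + p//4 - p//100 + p//400) mod 7 = (2093 + 523 - 20 + 5) mod 7 = 2601 mod 7 = 4 -> Friday (Mon=0 ... Sun=6)
Day of year: 230; offset = 229
Weekday index = (4 + 229) mod 7 = 2 -> Wednesday
Weekend days: Saturday, Sunday

No


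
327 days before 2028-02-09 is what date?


Start: 2028-02-09, subtract 327 days
Back 9 days from February 9 reaches January 31, 2028 -> 318 left
January 2028 has 31 days -> back to December 31, 2027 -> 287 left
December 2027 has 31 days -> back to November 30, 2027 -> 256 left
November 2027 has 30 days -> back to October 31, 2027 -> 226 left
October 2027 has 31 days -> back to September 30, 2027 -> 195 left
September 2027 has 30 days -> back to August 31, 2027 -> 165 left
August 2027 has 31 days -> back to July 31, 2027 -> 134 left
July 2027 has 31 days -> back to June 30, 2027 -> 103 left
June 2027 has 30 days -> back to May 31, 2027 -> 73 left
May 2027 has 31 days -> back to April 30, 2027 -> 42 left
April 2027 has 30 days -> back to March 31, 2027 -> 12 left
March 2027: 31 - 12 = 19 -> lands on March 19

Result: 2027-03-19


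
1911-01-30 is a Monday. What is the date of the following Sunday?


Current: Monday
Target: Sunday
Days ahead: 6

Next Sunday: 1911-02-05


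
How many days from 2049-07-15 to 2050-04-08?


From 2049-07-15 to 2050-04-08
2049-07-15: days before July = 31 + 28 + 31 + 30 + 31 + 30 = 181 (2049 is not a leap year); day of year = 181 + 15 = 196
2050-04-08: days before April = 31 + 28 + 31 = 90 (2050 is not a leap year); day of year = 90 + 8 = 98
Rest of 2049: 365 - 196 = 169
Total = 169 + 98 = 267

267 days


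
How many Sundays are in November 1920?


November 1920 has 30 days
Anchor: Jan 1, 1920. With p = 1920 - 1 = 1919: (p + p//4 - p//100 + p//400) mod 7 = (1919 + 479 - 19 + 4) mod 7 = 2383 mod 7 = 3 -> Thursday (Mon=0 ... Sun=6)
Days before November (Jan-Oct): 305; November 1 index = (3 + 305) mod 7 = 0 -> Monday
First Sunday is November 7
Sundays: 7, 14, 21, 28

4 Sundays


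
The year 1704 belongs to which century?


Century = (year - 1) // 100 + 1
= (1704 - 1) // 100 + 1
= 1703 // 100 + 1
= 17 + 1

18th century


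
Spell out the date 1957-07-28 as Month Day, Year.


ISO 1957-07-28 parses as year=1957, month=07, day=28
Month 7 -> July

July 28, 1957


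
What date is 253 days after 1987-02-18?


Start: 1987-02-18, add 253 days
February 1987 has 28 days: 28 - 18 = 10 days to February 28 -> 243 left
March 1987 has 31 days -> 212 left
April 1987 has 30 days -> 182 left
May 1987 has 31 days -> 151 left
June 1987 has 30 days -> 121 left
July 1987 has 31 days -> 90 left
August 1987 has 31 days -> 59 left
September 1987 has 30 days -> 29 left
October 1987: 29 <= 31 -> lands on October 29

Result: 1987-10-29


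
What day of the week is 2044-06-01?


Date: June 1, 2044
Anchor: Jan 1, 2044. With p = 2044 - 1 = 2043: (p + p//4 - p//100 + p//400) mod 7 = (2043 + 510 - 20 + 5) mod 7 = 2538 mod 7 = 4 -> Friday (Mon=0 ... Sun=6)
Days before June (Jan-May): 152; offset = 152 + 1 - 1 = 152
Weekday index = (4 + 152) mod 7 = 2

Day of the week: Wednesday


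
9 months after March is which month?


March is month 3
3 + 9 = 12

December


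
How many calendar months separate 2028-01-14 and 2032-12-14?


From January 2028 to December 2032
4 years * 12 = 48 months, plus 11 months = 59

59 months


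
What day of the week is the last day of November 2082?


November 2082 has 30 days
Anchor: Jan 1, 2082. With p = 2082 - 1 = 2081: (p + p//4 - p//100 + p//400) mod 7 = (2081 + 520 - 20 + 5) mod 7 = 2586 mod 7 = 3 -> Thursday (Mon=0 ... Sun=6)
Days before November (Jan-Oct): 304; November 1 index = (3 + 304) mod 7 = 6 -> Sunday
Last day offset: 30 - 1 = 29 days
Weekday index = (6 + 29) mod 7 = 0

Monday, November 30


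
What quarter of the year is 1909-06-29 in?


Month: June (month 6)
Q1: Jan-Mar, Q2: Apr-Jun, Q3: Jul-Sep, Q4: Oct-Dec

Q2


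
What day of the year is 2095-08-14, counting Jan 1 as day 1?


Date: August 14, 2095
Days in months 1 through 7: 212
Plus 14 days in August

Day of year: 226


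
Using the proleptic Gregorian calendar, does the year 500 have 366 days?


Gregorian leap year rule: divisible by 4, but not by 100, unless also by 400.
500 is divisible by 100 but not 400 -> not a leap year

No


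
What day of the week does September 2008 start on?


Target: September 1, 2008
Anchor: Jan 1, 2008. With p = 2008 - 1 = 2007: (p + p//4 - p//100 + p//400) mod 7 = (2007 + 501 - 20 + 5) mod 7 = 2493 mod 7 = 1 -> Tuesday (Mon=0 ... Sun=6)
Days before September (Jan-Aug): 244 days
Weekday index = (1 + 244) mod 7 = 0

Monday


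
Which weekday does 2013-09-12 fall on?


Date: September 12, 2013
Anchor: Jan 1, 2013. With p = 2013 - 1 = 2012: (p + p//4 - p//100 + p//400) mod 7 = (2012 + 503 - 20 + 5) mod 7 = 2500 mod 7 = 1 -> Tuesday (Mon=0 ... Sun=6)
Days before September (Jan-Aug): 243; offset = 243 + 12 - 1 = 254
Weekday index = (1 + 254) mod 7 = 3

Day of the week: Thursday


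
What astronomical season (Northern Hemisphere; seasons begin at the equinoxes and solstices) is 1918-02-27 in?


Date: February 27
Astronomical Winter (approx.; exact equinox/solstice day varies by year): December 21 to March 19
February 27 falls within the Winter window

Winter


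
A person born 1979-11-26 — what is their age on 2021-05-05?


Birth: 1979-11-26
Reference: 2021-05-05
Year difference: 2021 - 1979 = 42
Birthday not yet reached in 2021, subtract 1

41 years old


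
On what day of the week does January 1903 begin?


Target: January 1, 1903
Anchor: Jan 1, 1903. With p = 1903 - 1 = 1902: (p + p//4 - p//100 + p//400) mod 7 = (1902 + 475 - 19 + 4) mod 7 = 2362 mod 7 = 3 -> Thursday (Mon=0 ... Sun=6)
Offset from anchor: 0 days
Weekday index = (3 + 0) mod 7 = 3

Thursday


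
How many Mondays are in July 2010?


July 2010 has 31 days
Anchor: Jan 1, 2010. With p = 2010 - 1 = 2009: (p + p//4 - p//100 + p//400) mod 7 = (2009 + 502 - 20 + 5) mod 7 = 2496 mod 7 = 4 -> Friday (Mon=0 ... Sun=6)
Days before July (Jan-Jun): 181; July 1 index = (4 + 181) mod 7 = 3 -> Thursday
First Monday is July 5
Mondays: 5, 12, 19, 26

4 Mondays


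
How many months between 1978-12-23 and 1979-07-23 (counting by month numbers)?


From December 1978 to July 1979
1 year * 12 = 12 months, minus 5 months = 7

7 months


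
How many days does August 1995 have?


August 1995

31 days


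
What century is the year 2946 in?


Century = (year - 1) // 100 + 1
= (2946 - 1) // 100 + 1
= 2945 // 100 + 1
= 29 + 1

30th century


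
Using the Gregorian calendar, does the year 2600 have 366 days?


Gregorian leap year rule: divisible by 4, but not by 100, unless also by 400.
2600 is divisible by 100 but not 400 -> not a leap year

No


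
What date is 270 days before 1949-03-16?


Start: 1949-03-16, subtract 270 days
Back 16 days from March 16 reaches February 28, 1949 -> 254 left
February 1949 has 28 days -> back to January 31, 1949 -> 226 left
January 1949 has 31 days -> back to December 31, 1948 -> 195 left
December 1948 has 31 days -> back to November 30, 1948 -> 164 left
November 1948 has 30 days -> back to October 31, 1948 -> 134 left
October 1948 has 31 days -> back to September 30, 1948 -> 103 left
September 1948 has 30 days -> back to August 31, 1948 -> 73 left
August 1948 has 31 days -> back to July 31, 1948 -> 42 left
July 1948 has 31 days -> back to June 30, 1948 -> 11 left
June 1948: 30 - 11 = 19 -> lands on June 19

Result: 1948-06-19


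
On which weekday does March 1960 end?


March 1960 has 31 days
Anchor: Jan 1, 1960. With p = 1960 - 1 = 1959: (p + p//4 - p//100 + p//400) mod 7 = (1959 + 489 - 19 + 4) mod 7 = 2433 mod 7 = 4 -> Friday (Mon=0 ... Sun=6)
Days before March (Jan-Feb): 60; March 1 index = (4 + 60) mod 7 = 1 -> Tuesday
Last day offset: 31 - 1 = 30 days
Weekday index = (1 + 30) mod 7 = 3

Thursday, March 31


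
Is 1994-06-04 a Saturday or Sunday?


Anchor: Jan 1, 1994. With p = 1994 - 1 = 1993: (p + p//4 - p//100 + p//400) mod 7 = (1993 + 498 - 19 + 4) mod 7 = 2476 mod 7 = 5 -> Saturday (Mon=0 ... Sun=6)
Day of year: 155; offset = 154
Weekday index = (5 + 154) mod 7 = 5 -> Saturday
Weekend days: Saturday, Sunday

Yes


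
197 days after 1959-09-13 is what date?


Start: 1959-09-13, add 197 days
September 1959 has 30 days: 30 - 13 = 17 days to September 30 -> 180 left
October 1959 has 31 days -> 149 left
November 1959 has 30 days -> 119 left
December 1959 has 31 days -> 88 left
January 1960 has 31 days -> 57 left
February 1960 has 29 days -> 28 left
March 1960: 28 <= 31 -> lands on March 28

Result: 1960-03-28


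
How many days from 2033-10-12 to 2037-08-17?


From 2033-10-12 to 2037-08-17
2033-10-12: days before October = 31 + 28 + 31 + 30 + 31 + 30 + 31 + 31 + 30 = 273 (2033 is not a leap year); day of year = 273 + 12 = 285
2037-08-17: days before August = 31 + 28 + 31 + 30 + 31 + 30 + 31 = 212 (2037 is not a leap year); day of year = 212 + 17 = 229
Rest of 2033: 365 - 285 = 80
Full years 2034 (365), 2035 (365), 2036 (366): 1096
Total = 80 + 1096 + 229 = 1405

1405 days


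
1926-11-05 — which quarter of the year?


Month: November (month 11)
Q1: Jan-Mar, Q2: Apr-Jun, Q3: Jul-Sep, Q4: Oct-Dec

Q4


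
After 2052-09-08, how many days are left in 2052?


Day of year: 252 of 366
Remaining = 366 - 252

114 days


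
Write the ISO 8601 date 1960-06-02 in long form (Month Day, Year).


ISO 1960-06-02 parses as year=1960, month=06, day=02
Month 6 -> June

June 2, 1960


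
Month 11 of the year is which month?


Month 11 of 12

November


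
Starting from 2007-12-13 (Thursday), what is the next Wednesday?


Current: Thursday
Target: Wednesday
Days ahead: 6

Next Wednesday: 2007-12-19


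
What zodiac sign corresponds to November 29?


Date: November 29
Conventional tropical zodiac dates: Sagittarius from November 22 onward; Capricorn starts December 22
November 29 falls within the Sagittarius range

Sagittarius


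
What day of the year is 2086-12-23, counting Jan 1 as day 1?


Date: December 23, 2086
Days in months 1 through 11: 334
Plus 23 days in December

Day of year: 357


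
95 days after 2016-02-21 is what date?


Start: 2016-02-21, add 95 days
February 2016 has 29 days: 29 - 21 = 8 days to February 29 -> 87 left
March 2016 has 31 days -> 56 left
April 2016 has 30 days -> 26 left
May 2016: 26 <= 31 -> lands on May 26

Result: 2016-05-26


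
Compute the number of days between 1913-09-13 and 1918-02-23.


From 1913-09-13 to 1918-02-23
1913-09-13: days before September = 31 + 28 + 31 + 30 + 31 + 30 + 31 + 31 = 243 (1913 is not a leap year); day of year = 243 + 13 = 256
1918-02-23: days before February = 31; day of year = 31 + 23 = 54
Rest of 1913: 365 - 256 = 109
Full years 1914 (365), 1915 (365), 1916 (366), 1917 (365): 1461
Total = 109 + 1461 + 54 = 1624

1624 days


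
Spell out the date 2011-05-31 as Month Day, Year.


ISO 2011-05-31 parses as year=2011, month=05, day=31
Month 5 -> May

May 31, 2011


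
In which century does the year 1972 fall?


Century = (year - 1) // 100 + 1
= (1972 - 1) // 100 + 1
= 1971 // 100 + 1
= 19 + 1

20th century


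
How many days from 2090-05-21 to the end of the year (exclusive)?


Day of year: 141 of 365
Remaining = 365 - 141

224 days


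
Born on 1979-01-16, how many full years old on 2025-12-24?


Birth: 1979-01-16
Reference: 2025-12-24
Year difference: 2025 - 1979 = 46

46 years old


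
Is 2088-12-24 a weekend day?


Anchor: Jan 1, 2088. With p = 2088 - 1 = 2087: (p + p//4 - p//100 + p//400) mod 7 = (2087 + 521 - 20 + 5) mod 7 = 2593 mod 7 = 3 -> Thursday (Mon=0 ... Sun=6)
Day of year: 359; offset = 358
Weekday index = (3 + 358) mod 7 = 4 -> Friday
Weekend days: Saturday, Sunday

No


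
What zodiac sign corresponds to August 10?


Date: August 10
Conventional tropical zodiac dates: Leo from July 23 onward; Virgo starts August 23
August 10 falls within the Leo range

Leo


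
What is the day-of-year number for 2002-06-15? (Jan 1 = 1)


Date: June 15, 2002
Days in months 1 through 5: 151
Plus 15 days in June

Day of year: 166


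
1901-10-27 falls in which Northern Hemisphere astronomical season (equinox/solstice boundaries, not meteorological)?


Date: October 27
Astronomical Autumn (approx.; exact equinox/solstice day varies by year): September 22 to December 20
October 27 falls within the Autumn window

Autumn


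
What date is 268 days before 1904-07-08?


Start: 1904-07-08, subtract 268 days
Back 8 days from July 8 reaches June 30, 1904 -> 260 left
June 1904 has 30 days -> back to May 31, 1904 -> 230 left
May 1904 has 31 days -> back to April 30, 1904 -> 199 left
April 1904 has 30 days -> back to March 31, 1904 -> 169 left
March 1904 has 31 days -> back to February 29, 1904 -> 138 left
February 1904 has 29 days -> back to January 31, 1904 -> 109 left
January 1904 has 31 days -> back to December 31, 1903 -> 78 left
December 1903 has 31 days -> back to November 30, 1903 -> 47 left
November 1903 has 30 days -> back to October 31, 1903 -> 17 left
October 1903: 31 - 17 = 14 -> lands on October 14

Result: 1903-10-14


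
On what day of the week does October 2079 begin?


Target: October 1, 2079
Anchor: Jan 1, 2079. With p = 2079 - 1 = 2078: (p + p//4 - p//100 + p//400) mod 7 = (2078 + 519 - 20 + 5) mod 7 = 2582 mod 7 = 6 -> Sunday (Mon=0 ... Sun=6)
Days before October (Jan-Sep): 273 days
Weekday index = (6 + 273) mod 7 = 6

Sunday


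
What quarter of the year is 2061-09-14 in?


Month: September (month 9)
Q1: Jan-Mar, Q2: Apr-Jun, Q3: Jul-Sep, Q4: Oct-Dec

Q3


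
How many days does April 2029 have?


April 2029

30 days


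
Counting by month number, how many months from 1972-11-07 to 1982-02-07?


From November 1972 to February 1982
10 years * 12 = 120 months, minus 9 months = 111

111 months


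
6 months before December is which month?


December is month 12
12 - 6 = 6

June


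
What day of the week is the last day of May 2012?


May 2012 has 31 days
Anchor: Jan 1, 2012. With p = 2012 - 1 = 2011: (p + p//4 - p//100 + p//400) mod 7 = (2011 + 502 - 20 + 5) mod 7 = 2498 mod 7 = 6 -> Sunday (Mon=0 ... Sun=6)
Days before May (Jan-Apr): 121; May 1 index = (6 + 121) mod 7 = 1 -> Tuesday
Last day offset: 31 - 1 = 30 days
Weekday index = (1 + 30) mod 7 = 3

Thursday, May 31


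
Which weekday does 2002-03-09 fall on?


Date: March 9, 2002
Anchor: Jan 1, 2002. With p = 2002 - 1 = 2001: (p + p//4 - p//100 + p//400) mod 7 = (2001 + 500 - 20 + 5) mod 7 = 2486 mod 7 = 1 -> Tuesday (Mon=0 ... Sun=6)
Days before March (Jan-Feb): 59; offset = 59 + 9 - 1 = 67
Weekday index = (1 + 67) mod 7 = 5

Day of the week: Saturday


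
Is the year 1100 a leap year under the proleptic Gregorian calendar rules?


Gregorian leap year rule: divisible by 4, but not by 100, unless also by 400.
1100 is divisible by 100 but not 400 -> not a leap year

No


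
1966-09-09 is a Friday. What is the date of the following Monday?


Current: Friday
Target: Monday
Days ahead: 3

Next Monday: 1966-09-12


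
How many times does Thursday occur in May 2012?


May 2012 has 31 days
Anchor: Jan 1, 2012. With p = 2012 - 1 = 2011: (p + p//4 - p//100 + p//400) mod 7 = (2011 + 502 - 20 + 5) mod 7 = 2498 mod 7 = 6 -> Sunday (Mon=0 ... Sun=6)
Days before May (Jan-Apr): 121; May 1 index = (6 + 121) mod 7 = 1 -> Tuesday
First Thursday is May 3
Thursdays: 3, 10, 17, 24, 31

5 Thursdays


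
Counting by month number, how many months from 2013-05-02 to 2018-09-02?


From May 2013 to September 2018
5 years * 12 = 60 months, plus 4 months = 64

64 months


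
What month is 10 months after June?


June is month 6
6 + 10 = 16; wrap: 16 - 12 = 4

April


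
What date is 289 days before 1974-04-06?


Start: 1974-04-06, subtract 289 days
Back 6 days from April 6 reaches March 31, 1974 -> 283 left
March 1974 has 31 days -> back to February 28, 1974 -> 252 left
February 1974 has 28 days -> back to January 31, 1974 -> 224 left
January 1974 has 31 days -> back to December 31, 1973 -> 193 left
December 1973 has 31 days -> back to November 30, 1973 -> 162 left
November 1973 has 30 days -> back to October 31, 1973 -> 132 left
October 1973 has 31 days -> back to September 30, 1973 -> 101 left
September 1973 has 30 days -> back to August 31, 1973 -> 71 left
August 1973 has 31 days -> back to July 31, 1973 -> 40 left
July 1973 has 31 days -> back to June 30, 1973 -> 9 left
June 1973: 30 - 9 = 21 -> lands on June 21

Result: 1973-06-21


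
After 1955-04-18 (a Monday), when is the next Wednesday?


Current: Monday
Target: Wednesday
Days ahead: 2

Next Wednesday: 1955-04-20


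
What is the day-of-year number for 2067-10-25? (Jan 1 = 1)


Date: October 25, 2067
Days in months 1 through 9: 273
Plus 25 days in October

Day of year: 298


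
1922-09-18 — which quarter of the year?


Month: September (month 9)
Q1: Jan-Mar, Q2: Apr-Jun, Q3: Jul-Sep, Q4: Oct-Dec

Q3


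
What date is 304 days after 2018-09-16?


Start: 2018-09-16, add 304 days
September 2018 has 30 days: 30 - 16 = 14 days to September 30 -> 290 left
October 2018 has 31 days -> 259 left
November 2018 has 30 days -> 229 left
December 2018 has 31 days -> 198 left
January 2019 has 31 days -> 167 left
February 2019 has 28 days -> 139 left
March 2019 has 31 days -> 108 left
April 2019 has 30 days -> 78 left
May 2019 has 31 days -> 47 left
June 2019 has 30 days -> 17 left
July 2019: 17 <= 31 -> lands on July 17

Result: 2019-07-17


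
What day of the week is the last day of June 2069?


June 2069 has 30 days
Anchor: Jan 1, 2069. With p = 2069 - 1 = 2068: (p + p//4 - p//100 + p//400) mod 7 = (2068 + 517 - 20 + 5) mod 7 = 2570 mod 7 = 1 -> Tuesday (Mon=0 ... Sun=6)
Days before June (Jan-May): 151; June 1 index = (1 + 151) mod 7 = 5 -> Saturday
Last day offset: 30 - 1 = 29 days
Weekday index = (5 + 29) mod 7 = 6

Sunday, June 30


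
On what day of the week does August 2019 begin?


Target: August 1, 2019
Anchor: Jan 1, 2019. With p = 2019 - 1 = 2018: (p + p//4 - p//100 + p//400) mod 7 = (2018 + 504 - 20 + 5) mod 7 = 2507 mod 7 = 1 -> Tuesday (Mon=0 ... Sun=6)
Days before August (Jan-Jul): 212 days
Weekday index = (1 + 212) mod 7 = 3

Thursday


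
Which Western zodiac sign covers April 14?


Date: April 14
Conventional tropical zodiac dates: Aries from March 21 onward; Taurus starts April 20
April 14 falls within the Aries range

Aries


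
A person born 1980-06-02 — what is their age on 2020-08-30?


Birth: 1980-06-02
Reference: 2020-08-30
Year difference: 2020 - 1980 = 40

40 years old


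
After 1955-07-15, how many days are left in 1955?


Day of year: 196 of 365
Remaining = 365 - 196

169 days


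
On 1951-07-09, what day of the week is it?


Date: July 9, 1951
Anchor: Jan 1, 1951. With p = 1951 - 1 = 1950: (p + p//4 - p//100 + p//400) mod 7 = (1950 + 487 - 19 + 4) mod 7 = 2422 mod 7 = 0 -> Monday (Mon=0 ... Sun=6)
Days before July (Jan-Jun): 181; offset = 181 + 9 - 1 = 189
Weekday index = (0 + 189) mod 7 = 0

Day of the week: Monday


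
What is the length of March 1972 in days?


March 1972

31 days


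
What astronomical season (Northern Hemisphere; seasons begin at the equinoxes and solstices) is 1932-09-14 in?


Date: September 14
Astronomical Summer (approx.; exact equinox/solstice day varies by year): June 21 to September 21
September 14 falls within the Summer window

Summer


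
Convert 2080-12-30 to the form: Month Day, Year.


ISO 2080-12-30 parses as year=2080, month=12, day=30
Month 12 -> December

December 30, 2080


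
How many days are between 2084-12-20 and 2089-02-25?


From 2084-12-20 to 2089-02-25
2084-12-20: days before December = 31 + 29 + 31 + 30 + 31 + 30 + 31 + 31 + 30 + 31 + 30 = 335 (2084 is a leap year); day of year = 335 + 20 = 355
2089-02-25: days before February = 31; day of year = 31 + 25 = 56
Rest of 2084: 366 - 355 = 11
Full years 2085 (365), 2086 (365), 2087 (365), 2088 (366): 1461
Total = 11 + 1461 + 56 = 1528

1528 days


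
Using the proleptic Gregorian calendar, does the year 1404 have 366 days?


Gregorian leap year rule: divisible by 4, but not by 100, unless also by 400.
1404 is divisible by 4 but not 100 -> leap year

Yes


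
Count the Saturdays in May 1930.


May 1930 has 31 days
Anchor: Jan 1, 1930. With p = 1930 - 1 = 1929: (p + p//4 - p//100 + p//400) mod 7 = (1929 + 482 - 19 + 4) mod 7 = 2396 mod 7 = 2 -> Wednesday (Mon=0 ... Sun=6)
Days before May (Jan-Apr): 120; May 1 index = (2 + 120) mod 7 = 3 -> Thursday
First Saturday is May 3
Saturdays: 3, 10, 17, 24, 31

5 Saturdays


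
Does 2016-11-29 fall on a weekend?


Anchor: Jan 1, 2016. With p = 2016 - 1 = 2015: (p + p//4 - p//100 + p//400) mod 7 = (2015 + 503 - 20 + 5) mod 7 = 2503 mod 7 = 4 -> Friday (Mon=0 ... Sun=6)
Day of year: 334; offset = 333
Weekday index = (4 + 333) mod 7 = 1 -> Tuesday
Weekend days: Saturday, Sunday

No


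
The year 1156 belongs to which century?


Century = (year - 1) // 100 + 1
= (1156 - 1) // 100 + 1
= 1155 // 100 + 1
= 11 + 1

12th century


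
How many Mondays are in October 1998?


October 1998 has 31 days
Anchor: Jan 1, 1998. With p = 1998 - 1 = 1997: (p + p//4 - p//100 + p//400) mod 7 = (1997 + 499 - 19 + 4) mod 7 = 2481 mod 7 = 3 -> Thursday (Mon=0 ... Sun=6)
Days before October (Jan-Sep): 273; October 1 index = (3 + 273) mod 7 = 3 -> Thursday
First Monday is October 5
Mondays: 5, 12, 19, 26

4 Mondays


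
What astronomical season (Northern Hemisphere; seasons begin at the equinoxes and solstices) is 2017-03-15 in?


Date: March 15
Astronomical Winter (approx.; exact equinox/solstice day varies by year): December 21 to March 19
March 15 falls within the Winter window

Winter


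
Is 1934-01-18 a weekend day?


Anchor: Jan 1, 1934. With p = 1934 - 1 = 1933: (p + p//4 - p//100 + p//400) mod 7 = (1933 + 483 - 19 + 4) mod 7 = 2401 mod 7 = 0 -> Monday (Mon=0 ... Sun=6)
Day of year: 18; offset = 17
Weekday index = (0 + 17) mod 7 = 3 -> Thursday
Weekend days: Saturday, Sunday

No
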